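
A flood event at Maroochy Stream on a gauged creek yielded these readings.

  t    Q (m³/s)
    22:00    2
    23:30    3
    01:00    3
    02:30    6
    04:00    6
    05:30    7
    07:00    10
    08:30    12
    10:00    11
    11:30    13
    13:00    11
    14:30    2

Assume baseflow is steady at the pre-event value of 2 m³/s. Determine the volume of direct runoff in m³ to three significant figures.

V ≈ 3.35 × 10^5 m³

Direct-runoff ordinates (Q − Q_b): 0.0, 1.0, 1.0, 4.0, 4.0, 5.0, 8.0, 10.0, 9.0, 11.0, 9.0, 0.0 m³/s.
ΣQ_DR = 62.00 m³/s.
With Δt = 1.5 h = 5400 s, V = ΣQ_DR · Δt = 62.00 × 5400 = 3.35 × 10^5 m³.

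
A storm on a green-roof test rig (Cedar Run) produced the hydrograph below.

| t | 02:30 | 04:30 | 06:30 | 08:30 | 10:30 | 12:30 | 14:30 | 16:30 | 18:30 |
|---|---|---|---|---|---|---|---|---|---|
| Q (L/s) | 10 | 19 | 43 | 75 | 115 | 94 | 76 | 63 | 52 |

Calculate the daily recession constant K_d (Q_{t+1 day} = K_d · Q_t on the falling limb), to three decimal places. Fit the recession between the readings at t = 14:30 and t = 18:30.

Between t = 14:30 and t = 18:30 the flow falls from 76 to 52 L/s over 2×2 h = 4 h.
Per-interval ratio K = (52/76)^(1/2) = 0.8272; K_d = K^(24/2) = 0.103.

K_d ≈ 0.103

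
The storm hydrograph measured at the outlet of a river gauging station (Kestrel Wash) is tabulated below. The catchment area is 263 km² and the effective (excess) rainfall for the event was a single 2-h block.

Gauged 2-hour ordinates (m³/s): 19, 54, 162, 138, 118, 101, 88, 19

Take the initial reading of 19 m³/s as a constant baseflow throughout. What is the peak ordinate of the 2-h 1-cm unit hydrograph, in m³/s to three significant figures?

Direct runoff: 0.0, 35.0, 143.0, 119.0, 99.0, 82.0, 69.0, 0.0 m³/s; ΣQ_DR = 547.0 m³/s, peak = 143.0 m³/s.
Runoff depth d = ΣQ_DR·Δt / A = 547.0 × 7200 / (263 km²) = 14.97 mm.
The 1-cm UH is the DRH scaled by (10 mm)/d, so U_p = 143.0 × 10/14.97 = 95.5 m³/s.

U_p ≈ 95.5 m³/s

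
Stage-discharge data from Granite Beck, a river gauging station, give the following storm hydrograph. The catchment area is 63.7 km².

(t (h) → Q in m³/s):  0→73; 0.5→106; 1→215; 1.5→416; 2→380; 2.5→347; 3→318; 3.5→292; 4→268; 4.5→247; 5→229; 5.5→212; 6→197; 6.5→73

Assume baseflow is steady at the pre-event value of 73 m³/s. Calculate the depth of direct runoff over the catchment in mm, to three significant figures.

d ≈ 66.4 mm

Direct runoff: 0.0, 33.0, 142.0, 343.0, 307.0, 274.0, 245.0, 219.0, 195.0, 174.0, 156.0, 139.0, 124.0, 0.0 m³/s; ΣQ_DR = 2351 m³/s.
V = ΣQ_DR · Δt = 2351 × 1800 s = 4.232 × 10^6 m³.
Over A = 63.7 km², depth = V / A = 66.4 mm.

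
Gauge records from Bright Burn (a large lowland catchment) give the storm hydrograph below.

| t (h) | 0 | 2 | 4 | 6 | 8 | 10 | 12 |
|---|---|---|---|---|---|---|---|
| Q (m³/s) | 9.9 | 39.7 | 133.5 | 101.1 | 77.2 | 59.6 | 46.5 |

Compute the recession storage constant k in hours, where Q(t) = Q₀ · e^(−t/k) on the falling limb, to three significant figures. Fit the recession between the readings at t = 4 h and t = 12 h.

k ≈ 7.59 h

On the falling limb, Q drops from 133.5 to 46.5 m³/s between t = 4 h and t = 12 h (Δt = 8 h).
k = −Δt / ln(Q₂/Q₁) = −8 / ln(46.5/133.5) = 7.59 h.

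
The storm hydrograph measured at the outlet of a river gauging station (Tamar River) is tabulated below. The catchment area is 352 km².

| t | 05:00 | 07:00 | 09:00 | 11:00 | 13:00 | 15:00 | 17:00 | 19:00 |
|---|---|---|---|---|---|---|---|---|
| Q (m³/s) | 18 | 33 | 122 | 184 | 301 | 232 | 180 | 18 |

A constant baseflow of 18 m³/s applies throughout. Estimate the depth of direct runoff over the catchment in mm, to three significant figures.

Direct runoff: 0.0, 15.0, 104.0, 166.0, 283.0, 214.0, 162.0, 0.0 m³/s; ΣQ_DR = 944.0 m³/s.
V = ΣQ_DR · Δt = 944.0 × 7200 s = 6.797 × 10^6 m³.
Over A = 352 km², depth = V / A = 19.3 mm.

d ≈ 19.3 mm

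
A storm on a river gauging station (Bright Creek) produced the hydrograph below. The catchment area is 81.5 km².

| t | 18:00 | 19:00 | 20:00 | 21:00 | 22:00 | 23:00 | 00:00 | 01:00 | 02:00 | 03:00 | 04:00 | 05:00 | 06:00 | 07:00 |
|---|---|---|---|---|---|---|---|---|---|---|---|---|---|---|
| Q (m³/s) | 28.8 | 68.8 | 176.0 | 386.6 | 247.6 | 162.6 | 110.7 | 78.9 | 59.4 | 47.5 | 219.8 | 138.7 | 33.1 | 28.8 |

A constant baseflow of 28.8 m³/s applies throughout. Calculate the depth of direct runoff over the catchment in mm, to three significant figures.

Direct runoff: 0.0, 40.0, 147.2, 357.8, 218.8, 133.8, 81.9, 50.1, 30.6, 18.7, 191.0, 109.9, 4.3, 0.0 m³/s; ΣQ_DR = 1384 m³/s.
V = ΣQ_DR · Δt = 1384 × 3600 s = 4.983 × 10^6 m³.
Over A = 81.5 km², depth = V / A = 61.1 mm.

d ≈ 61.1 mm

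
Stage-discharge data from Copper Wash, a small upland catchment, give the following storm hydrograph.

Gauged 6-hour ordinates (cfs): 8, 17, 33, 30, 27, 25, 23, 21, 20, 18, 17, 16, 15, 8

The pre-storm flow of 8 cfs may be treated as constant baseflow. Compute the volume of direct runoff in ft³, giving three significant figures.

Direct-runoff ordinates (Q − Q_b): 0.0, 9.0, 25.0, 22.0, 19.0, 17.0, 15.0, 13.0, 12.0, 10.0, 9.0, 8.0, 7.0, 0.0 cfs.
ΣQ_DR = 166.0 cfs.
With Δt = 6 h = 21600 s, V = ΣQ_DR · Δt = 166.0 × 21600 = 3.59 × 10^6 ft³.

V ≈ 3.59 × 10^6 ft³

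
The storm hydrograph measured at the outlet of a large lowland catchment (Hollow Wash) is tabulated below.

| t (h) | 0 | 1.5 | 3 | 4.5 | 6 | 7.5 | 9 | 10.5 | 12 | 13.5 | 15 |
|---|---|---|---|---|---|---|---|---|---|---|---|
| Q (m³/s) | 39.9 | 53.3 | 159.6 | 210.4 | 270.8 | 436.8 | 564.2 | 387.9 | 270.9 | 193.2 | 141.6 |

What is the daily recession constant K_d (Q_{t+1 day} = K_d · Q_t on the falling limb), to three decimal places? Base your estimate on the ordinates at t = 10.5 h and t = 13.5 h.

K_d ≈ 0.004

Between t = 10.5 h and t = 13.5 h the flow falls from 387.9 to 193.2 m³/s over 2×1.5 h = 3 h.
Per-interval ratio K = (193.2/387.9)^(1/2) = 0.7057; K_d = K^(24/1.5) = 0.004.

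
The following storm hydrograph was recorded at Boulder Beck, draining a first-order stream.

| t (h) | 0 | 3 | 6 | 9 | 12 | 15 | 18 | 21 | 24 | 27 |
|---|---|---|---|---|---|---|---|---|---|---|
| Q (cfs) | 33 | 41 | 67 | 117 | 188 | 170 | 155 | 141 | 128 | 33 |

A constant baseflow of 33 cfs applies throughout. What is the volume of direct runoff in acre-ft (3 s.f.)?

Direct-runoff ordinates (Q − Q_b): 0.0, 8.0, 34.0, 84.0, 155.0, 137.0, 122.0, 108.0, 95.0, 0.0 cfs.
ΣQ_DR = 743.0 cfs.
With Δt = 3 h = 10800 s, V = ΣQ_DR · Δt = 743.0 × 10800 = 8.02 × 10^6 ft³ = 184 acre-ft.

V ≈ 184 acre-ft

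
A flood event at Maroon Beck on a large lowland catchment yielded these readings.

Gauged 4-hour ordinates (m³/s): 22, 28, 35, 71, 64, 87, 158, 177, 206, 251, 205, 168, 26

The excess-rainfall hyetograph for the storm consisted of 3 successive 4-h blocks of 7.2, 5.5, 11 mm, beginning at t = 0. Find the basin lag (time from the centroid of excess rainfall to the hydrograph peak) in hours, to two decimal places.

Centroid of excess rainfall: t_c = Σ P_i·t̄_i / ΣP_i = 6.6414 h (block centres at 2, 6, 10 h).
Hydrograph peak occurs at t = 36 h, so basin lag t_L = 36 − 6.6414 = 29.36 h.

t_L ≈ 29.36 h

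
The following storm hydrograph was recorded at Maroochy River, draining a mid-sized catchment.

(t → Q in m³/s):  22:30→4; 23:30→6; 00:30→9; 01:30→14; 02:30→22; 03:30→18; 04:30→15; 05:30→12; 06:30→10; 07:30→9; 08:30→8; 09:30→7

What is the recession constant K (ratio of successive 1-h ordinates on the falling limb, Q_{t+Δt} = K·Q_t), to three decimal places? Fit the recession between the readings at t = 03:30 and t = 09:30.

Using the recession-limb readings at t = 03:30 and t = 09:30: Q falls from 18 to 7 m³/s over 6 intervals.
K = (Q₂/Q₁)^(1/6) = (7/18)^(1/6) = 0.854.

K ≈ 0.854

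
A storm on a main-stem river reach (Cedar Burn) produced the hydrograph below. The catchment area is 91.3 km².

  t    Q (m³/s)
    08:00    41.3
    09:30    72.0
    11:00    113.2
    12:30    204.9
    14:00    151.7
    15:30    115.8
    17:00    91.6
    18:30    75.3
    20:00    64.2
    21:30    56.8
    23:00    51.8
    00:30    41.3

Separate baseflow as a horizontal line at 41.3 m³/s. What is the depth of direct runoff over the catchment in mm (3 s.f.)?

Direct runoff: 0.0, 30.7, 71.9, 163.6, 110.4, 74.5, 50.3, 34.0, 22.9, 15.5, 10.5, 0.0 m³/s; ΣQ_DR = 584.3 m³/s.
V = ΣQ_DR · Δt = 584.3 × 5400 s = 3.155 × 10^6 m³.
Over A = 91.3 km², depth = V / A = 34.6 mm.

d ≈ 34.6 mm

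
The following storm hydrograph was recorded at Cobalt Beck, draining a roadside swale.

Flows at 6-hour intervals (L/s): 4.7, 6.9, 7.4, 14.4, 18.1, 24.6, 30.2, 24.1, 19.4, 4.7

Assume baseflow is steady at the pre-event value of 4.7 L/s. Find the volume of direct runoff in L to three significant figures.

Direct-runoff ordinates (Q − Q_b): 0.0, 2.2, 2.7, 9.7, 13.4, 19.9, 25.5, 19.4, 14.7, 0.0 L/s.
ΣQ_DR = 107.5 L/s.
With Δt = 6 h = 21600 s, V = ΣQ_DR · Δt = 107.5 × 21600 = 2.32 × 10^6 L.

V ≈ 2.32 × 10^6 L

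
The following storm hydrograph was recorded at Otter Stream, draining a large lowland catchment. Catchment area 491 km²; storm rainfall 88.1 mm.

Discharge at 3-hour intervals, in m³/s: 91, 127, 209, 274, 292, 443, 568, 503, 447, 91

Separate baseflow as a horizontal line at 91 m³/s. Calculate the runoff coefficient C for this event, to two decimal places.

ΣQ_DR = 2135 m³/s; V = ΣQ_DR·Δt = 2.306 × 10^7 m³.
Runoff depth d = V / A = 46.96 mm.
C = d / P = 46.96 / 88.1 = 0.53.

C ≈ 0.53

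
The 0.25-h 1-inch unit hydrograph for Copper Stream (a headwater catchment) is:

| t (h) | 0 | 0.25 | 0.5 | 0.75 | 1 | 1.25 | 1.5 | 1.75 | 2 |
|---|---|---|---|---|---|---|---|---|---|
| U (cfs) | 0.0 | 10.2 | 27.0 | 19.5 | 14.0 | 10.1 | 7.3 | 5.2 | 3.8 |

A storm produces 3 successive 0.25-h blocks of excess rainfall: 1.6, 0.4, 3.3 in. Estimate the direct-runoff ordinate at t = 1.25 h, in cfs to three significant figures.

By discrete convolution, Q_j = Σ (P_i / 1 in) · U_{j−i}.
At t = 1.25 h (j=5): Q = (1.6/1)·10.1 + (0.4/1)·14.0 + (3.3/1)·19.5 = 86.1 cfs.

Q ≈ 86.1 cfs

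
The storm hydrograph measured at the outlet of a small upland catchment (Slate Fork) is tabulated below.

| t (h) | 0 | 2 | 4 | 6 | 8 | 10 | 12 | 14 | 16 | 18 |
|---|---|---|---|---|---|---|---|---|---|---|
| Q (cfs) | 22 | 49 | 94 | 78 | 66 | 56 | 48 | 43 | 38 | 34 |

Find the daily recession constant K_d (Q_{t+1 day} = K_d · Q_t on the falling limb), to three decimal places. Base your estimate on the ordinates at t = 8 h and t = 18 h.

K_d ≈ 0.204

Between t = 8 h and t = 18 h the flow falls from 66 to 34 cfs over 5×2 h = 10 h.
Per-interval ratio K = (34/66)^(1/5) = 0.8758; K_d = K^(24/2) = 0.204.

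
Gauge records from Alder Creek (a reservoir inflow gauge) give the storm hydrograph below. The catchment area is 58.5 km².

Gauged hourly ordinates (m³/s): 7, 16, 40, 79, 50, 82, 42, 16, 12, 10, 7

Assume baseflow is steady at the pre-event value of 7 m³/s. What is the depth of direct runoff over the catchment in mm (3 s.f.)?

Direct runoff: 0.0, 9.0, 33.0, 72.0, 43.0, 75.0, 35.0, 9.0, 5.0, 3.0, 0.0 m³/s; ΣQ_DR = 284.0 m³/s.
V = ΣQ_DR · Δt = 284.0 × 3600 s = 1.022 × 10^6 m³.
Over A = 58.5 km², depth = V / A = 17.5 mm.

d ≈ 17.5 mm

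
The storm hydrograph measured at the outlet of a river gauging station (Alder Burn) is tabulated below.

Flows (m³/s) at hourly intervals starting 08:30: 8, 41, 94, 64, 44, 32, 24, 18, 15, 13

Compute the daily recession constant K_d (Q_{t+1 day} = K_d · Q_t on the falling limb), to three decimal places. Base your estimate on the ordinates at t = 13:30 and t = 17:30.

K_d ≈ 0.004

Between t = 13:30 and t = 17:30 the flow falls from 32 to 13 m³/s over 4×1 h = 4 h.
Per-interval ratio K = (13/32)^(1/4) = 0.7984; K_d = K^(24/1) = 0.004.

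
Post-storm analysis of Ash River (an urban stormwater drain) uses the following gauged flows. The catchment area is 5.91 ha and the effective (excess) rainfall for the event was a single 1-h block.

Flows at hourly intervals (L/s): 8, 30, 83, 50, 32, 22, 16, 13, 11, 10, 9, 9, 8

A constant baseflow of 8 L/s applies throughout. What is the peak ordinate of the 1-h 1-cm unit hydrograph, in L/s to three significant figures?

U_p ≈ 62.5 L/s

Direct runoff: 0.0, 22.0, 75.0, 42.0, 24.0, 14.0, 8.0, 5.0, 3.0, 2.0, 1.0, 1.0, 0.0 L/s; ΣQ_DR = 197.0 L/s, peak = 75.0 L/s.
Runoff depth d = ΣQ_DR·Δt / A = 197.0 × 3600 / (5.91 ha) = 12.00 mm.
The 1-cm UH is the DRH scaled by (10 mm)/d, so U_p = 75.0 × 10/12.00 = 62.5 L/s.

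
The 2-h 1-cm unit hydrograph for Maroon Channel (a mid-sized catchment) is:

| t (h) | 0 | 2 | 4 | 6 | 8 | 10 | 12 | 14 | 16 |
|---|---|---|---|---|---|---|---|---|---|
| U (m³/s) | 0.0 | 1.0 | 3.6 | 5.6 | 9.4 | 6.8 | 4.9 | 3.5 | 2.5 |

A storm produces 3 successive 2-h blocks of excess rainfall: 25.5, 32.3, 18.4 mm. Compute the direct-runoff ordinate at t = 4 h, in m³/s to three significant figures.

By discrete convolution, Q_j = Σ (P_i / 10 mm) · U_{j−i}.
At t = 4 h (j=2): Q = (25.5/10)·3.6 + (32.3/10)·1.0 + (18.4/10)·0.0 = 12.4 m³/s.

Q ≈ 12.4 m³/s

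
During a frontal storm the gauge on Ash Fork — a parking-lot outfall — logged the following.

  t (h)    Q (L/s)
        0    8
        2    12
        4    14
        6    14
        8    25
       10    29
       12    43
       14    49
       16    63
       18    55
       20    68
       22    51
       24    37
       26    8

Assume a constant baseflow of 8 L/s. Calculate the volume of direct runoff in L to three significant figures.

Direct-runoff ordinates (Q − Q_b): 0.0, 4.0, 6.0, 6.0, 17.0, 21.0, 35.0, 41.0, 55.0, 47.0, 60.0, 43.0, 29.0, 0.0 L/s.
ΣQ_DR = 364.0 L/s.
With Δt = 2 h = 7200 s, V = ΣQ_DR · Δt = 364.0 × 7200 = 2.62 × 10^6 L.

V ≈ 2.62 × 10^6 L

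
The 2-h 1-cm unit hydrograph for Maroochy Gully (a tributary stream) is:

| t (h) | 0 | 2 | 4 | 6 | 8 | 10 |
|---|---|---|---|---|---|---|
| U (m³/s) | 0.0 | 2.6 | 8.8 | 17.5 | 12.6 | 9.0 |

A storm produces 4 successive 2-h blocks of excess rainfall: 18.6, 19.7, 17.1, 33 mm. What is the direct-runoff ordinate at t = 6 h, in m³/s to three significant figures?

By discrete convolution, Q_j = Σ (P_i / 10 mm) · U_{j−i}.
At t = 6 h (j=3): Q = (18.6/10)·17.5 + (19.7/10)·8.8 + (17.1/10)·2.6 + (33/10)·0.0 = 54.3 m³/s.

Q ≈ 54.3 m³/s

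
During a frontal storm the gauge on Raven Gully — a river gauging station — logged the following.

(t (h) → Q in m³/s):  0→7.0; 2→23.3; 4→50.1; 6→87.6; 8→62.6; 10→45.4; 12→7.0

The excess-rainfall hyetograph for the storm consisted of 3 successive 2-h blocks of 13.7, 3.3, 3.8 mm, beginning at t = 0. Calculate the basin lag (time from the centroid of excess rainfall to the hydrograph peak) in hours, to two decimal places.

t_L ≈ 3.95 h

Centroid of excess rainfall: t_c = Σ P_i·t̄_i / ΣP_i = 2.0481 h (block centres at 1, 3, 5 h).
Hydrograph peak occurs at t = 6 h, so basin lag t_L = 6 − 2.0481 = 3.95 h.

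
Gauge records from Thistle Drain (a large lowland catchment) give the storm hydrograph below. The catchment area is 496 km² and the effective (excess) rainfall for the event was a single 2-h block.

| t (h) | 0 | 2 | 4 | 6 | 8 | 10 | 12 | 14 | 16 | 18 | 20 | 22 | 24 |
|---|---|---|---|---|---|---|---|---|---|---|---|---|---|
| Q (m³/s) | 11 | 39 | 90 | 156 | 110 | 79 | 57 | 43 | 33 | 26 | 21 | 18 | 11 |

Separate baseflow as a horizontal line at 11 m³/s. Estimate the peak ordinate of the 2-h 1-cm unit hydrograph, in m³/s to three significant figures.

Direct runoff: 0.0, 28.0, 79.0, 145.0, 99.0, 68.0, 46.0, 32.0, 22.0, 15.0, 10.0, 7.0, 0.0 m³/s; ΣQ_DR = 551.0 m³/s, peak = 145.0 m³/s.
Runoff depth d = ΣQ_DR·Δt / A = 551.0 × 7200 / (496 km²) = 7.998 mm.
The 1-cm UH is the DRH scaled by (10 mm)/d, so U_p = 145.0 × 10/7.998 = 181 m³/s.

U_p ≈ 181 m³/s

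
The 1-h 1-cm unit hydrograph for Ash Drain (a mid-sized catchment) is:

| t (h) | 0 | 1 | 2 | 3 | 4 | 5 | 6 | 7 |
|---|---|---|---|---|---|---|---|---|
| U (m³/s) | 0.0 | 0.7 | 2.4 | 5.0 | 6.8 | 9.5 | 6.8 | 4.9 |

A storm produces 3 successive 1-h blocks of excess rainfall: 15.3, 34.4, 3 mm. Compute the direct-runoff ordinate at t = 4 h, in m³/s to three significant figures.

Q ≈ 28.3 m³/s

By discrete convolution, Q_j = Σ (P_i / 10 mm) · U_{j−i}.
At t = 4 h (j=4): Q = (15.3/10)·6.8 + (34.4/10)·5.0 + (3/10)·2.4 = 28.3 m³/s.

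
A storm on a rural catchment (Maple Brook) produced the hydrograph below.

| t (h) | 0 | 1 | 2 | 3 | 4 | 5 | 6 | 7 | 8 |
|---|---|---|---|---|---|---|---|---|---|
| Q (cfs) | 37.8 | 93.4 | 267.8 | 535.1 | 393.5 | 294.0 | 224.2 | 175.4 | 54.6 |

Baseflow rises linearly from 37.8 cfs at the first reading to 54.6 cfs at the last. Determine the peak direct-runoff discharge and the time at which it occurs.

Subtracting baseflow gives direct-runoff ordinates: 0.00, 53.50, 225.80, 491.00, 347.30, 245.70, 173.80, 122.90, 0.00 cfs.
The maximum is 491.00 cfs, occurring at the reading for t = 3 h.

Q_p = 491.00 cfs at t = 3 h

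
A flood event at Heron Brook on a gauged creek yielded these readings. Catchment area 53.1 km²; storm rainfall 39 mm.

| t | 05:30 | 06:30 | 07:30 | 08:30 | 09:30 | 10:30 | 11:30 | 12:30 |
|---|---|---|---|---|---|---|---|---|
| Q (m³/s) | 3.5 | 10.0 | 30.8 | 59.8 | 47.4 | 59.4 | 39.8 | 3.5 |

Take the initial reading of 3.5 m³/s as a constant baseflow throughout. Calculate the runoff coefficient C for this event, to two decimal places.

ΣQ_DR = 226.2 m³/s; V = ΣQ_DR·Δt = 8.143 × 10^5 m³.
Runoff depth d = V / A = 15.34 mm.
C = d / P = 15.34 / 39 = 0.39.

C ≈ 0.39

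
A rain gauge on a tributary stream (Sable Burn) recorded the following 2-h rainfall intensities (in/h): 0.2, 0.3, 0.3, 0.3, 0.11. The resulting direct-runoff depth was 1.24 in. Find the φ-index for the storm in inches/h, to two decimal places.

φ ≈ 0.12 in/h

Only the 4 blocks with intensity above φ contribute runoff: 0.2, 0.3, 0.3, 0.3 in/h.
Σ(I−φ)·Δt = d  ⇒  (0.2+0.3+0.3+0.3 − 4φ)·2 = 1.24
φ = (1.100 − 1.24/2) / 4 = 0.12 in/h.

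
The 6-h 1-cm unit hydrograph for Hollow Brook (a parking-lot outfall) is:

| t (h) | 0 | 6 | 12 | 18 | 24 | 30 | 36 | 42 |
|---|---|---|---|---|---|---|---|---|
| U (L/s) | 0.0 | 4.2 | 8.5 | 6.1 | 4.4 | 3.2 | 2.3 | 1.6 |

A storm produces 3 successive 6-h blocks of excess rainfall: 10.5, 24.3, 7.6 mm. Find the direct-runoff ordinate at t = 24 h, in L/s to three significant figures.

Q ≈ 25.9 L/s

By discrete convolution, Q_j = Σ (P_i / 10 mm) · U_{j−i}.
At t = 24 h (j=4): Q = (10.5/10)·4.4 + (24.3/10)·6.1 + (7.6/10)·8.5 = 25.9 L/s.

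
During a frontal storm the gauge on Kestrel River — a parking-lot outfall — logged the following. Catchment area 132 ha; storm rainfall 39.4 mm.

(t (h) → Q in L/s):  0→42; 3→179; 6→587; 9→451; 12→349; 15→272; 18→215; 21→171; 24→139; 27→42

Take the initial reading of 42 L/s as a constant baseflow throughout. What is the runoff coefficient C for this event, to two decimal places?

C ≈ 0.42

ΣQ_DR = 2027 L/s; V = ΣQ_DR·Δt = 2.189 × 10^7 L.
Runoff depth d = V / A = 16.58 mm.
C = d / P = 16.58 / 39.4 = 0.42.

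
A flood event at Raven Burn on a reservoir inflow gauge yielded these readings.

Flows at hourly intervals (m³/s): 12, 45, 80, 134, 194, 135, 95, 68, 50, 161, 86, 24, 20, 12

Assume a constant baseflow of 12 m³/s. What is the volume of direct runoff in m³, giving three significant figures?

V ≈ 3.41 × 10^6 m³

Direct-runoff ordinates (Q − Q_b): 0.0, 33.0, 68.0, 122.0, 182.0, 123.0, 83.0, 56.0, 38.0, 149.0, 74.0, 12.0, 8.0, 0.0 m³/s.
ΣQ_DR = 948.0 m³/s.
With Δt = 1 h = 3600 s, V = ΣQ_DR · Δt = 948.0 × 3600 = 3.41 × 10^6 m³.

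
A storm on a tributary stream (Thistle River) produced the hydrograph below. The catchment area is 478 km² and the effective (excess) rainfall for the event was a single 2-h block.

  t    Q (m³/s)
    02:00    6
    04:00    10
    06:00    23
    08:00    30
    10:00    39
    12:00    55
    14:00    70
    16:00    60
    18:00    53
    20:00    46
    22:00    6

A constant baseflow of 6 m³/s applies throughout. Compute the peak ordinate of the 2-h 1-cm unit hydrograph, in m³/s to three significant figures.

U_p ≈ 128 m³/s

Direct runoff: 0.0, 4.0, 17.0, 24.0, 33.0, 49.0, 64.0, 54.0, 47.0, 40.0, 0.0 m³/s; ΣQ_DR = 332.0 m³/s, peak = 64.0 m³/s.
Runoff depth d = ΣQ_DR·Δt / A = 332.0 × 7200 / (478 km²) = 5.001 mm.
The 1-cm UH is the DRH scaled by (10 mm)/d, so U_p = 64.0 × 10/5.001 = 128 m³/s.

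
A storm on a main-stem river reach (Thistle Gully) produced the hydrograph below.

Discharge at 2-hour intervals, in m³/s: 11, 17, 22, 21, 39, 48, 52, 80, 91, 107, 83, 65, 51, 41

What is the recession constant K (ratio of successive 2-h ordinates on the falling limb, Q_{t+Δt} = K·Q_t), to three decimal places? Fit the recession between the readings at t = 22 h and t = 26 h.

Using the recession-limb readings at t = 22 h and t = 26 h: Q falls from 65 to 41 m³/s over 2 intervals.
K = (Q₂/Q₁)^(1/2) = (41/65)^(1/2) = 0.794.

K ≈ 0.794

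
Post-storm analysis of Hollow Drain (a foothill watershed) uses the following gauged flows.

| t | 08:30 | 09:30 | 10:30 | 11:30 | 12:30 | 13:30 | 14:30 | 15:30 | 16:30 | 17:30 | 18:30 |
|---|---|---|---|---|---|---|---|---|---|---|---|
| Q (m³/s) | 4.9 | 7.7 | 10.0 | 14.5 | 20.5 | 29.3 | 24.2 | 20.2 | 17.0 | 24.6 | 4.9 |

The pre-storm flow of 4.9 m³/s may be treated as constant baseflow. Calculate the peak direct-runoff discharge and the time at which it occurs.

Subtracting baseflow gives direct-runoff ordinates: 0.0, 2.8, 5.1, 9.6, 15.6, 24.4, 19.3, 15.3, 12.1, 19.7, 0.0 m³/s.
The maximum is 24.4 m³/s, occurring at the reading for t = 13:30.

Q_p = 24.4 m³/s at t = 13:30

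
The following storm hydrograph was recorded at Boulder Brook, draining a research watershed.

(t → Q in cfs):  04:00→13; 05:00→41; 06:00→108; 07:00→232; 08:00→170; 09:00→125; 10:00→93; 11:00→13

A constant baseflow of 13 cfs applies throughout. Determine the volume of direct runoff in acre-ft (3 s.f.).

Direct-runoff ordinates (Q − Q_b): 0.0, 28.0, 95.0, 219.0, 157.0, 112.0, 80.0, 0.0 cfs.
ΣQ_DR = 691.0 cfs.
With Δt = 1 h = 3600 s, V = ΣQ_DR · Δt = 691.0 × 3600 = 2.49 × 10^6 ft³ = 57.1 acre-ft.

V ≈ 57.1 acre-ft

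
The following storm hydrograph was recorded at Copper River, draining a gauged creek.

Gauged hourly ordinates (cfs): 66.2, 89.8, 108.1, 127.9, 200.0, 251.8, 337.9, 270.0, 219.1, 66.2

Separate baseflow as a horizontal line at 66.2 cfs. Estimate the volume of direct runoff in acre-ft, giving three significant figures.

V ≈ 88.8 acre-ft

Direct-runoff ordinates (Q − Q_b): 0.0, 23.6, 41.9, 61.7, 133.8, 185.6, 271.7, 203.8, 152.9, 0.0 cfs.
ΣQ_DR = 1075 cfs.
With Δt = 1 h = 3600 s, V = ΣQ_DR · Δt = 1075 × 3600 = 3.87 × 10^6 ft³ = 88.8 acre-ft.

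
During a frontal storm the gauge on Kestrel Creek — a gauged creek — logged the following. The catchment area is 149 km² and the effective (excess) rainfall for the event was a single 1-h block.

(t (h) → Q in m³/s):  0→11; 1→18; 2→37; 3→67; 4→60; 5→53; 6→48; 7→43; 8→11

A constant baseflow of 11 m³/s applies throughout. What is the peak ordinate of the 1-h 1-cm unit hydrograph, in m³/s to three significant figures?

Direct runoff: 0.0, 7.0, 26.0, 56.0, 49.0, 42.0, 37.0, 32.0, 0.0 m³/s; ΣQ_DR = 249.0 m³/s, peak = 56.0 m³/s.
Runoff depth d = ΣQ_DR·Δt / A = 249.0 × 3600 / (149 km²) = 6.016 mm.
The 1-cm UH is the DRH scaled by (10 mm)/d, so U_p = 56.0 × 10/6.016 = 93.1 m³/s.

U_p ≈ 93.1 m³/s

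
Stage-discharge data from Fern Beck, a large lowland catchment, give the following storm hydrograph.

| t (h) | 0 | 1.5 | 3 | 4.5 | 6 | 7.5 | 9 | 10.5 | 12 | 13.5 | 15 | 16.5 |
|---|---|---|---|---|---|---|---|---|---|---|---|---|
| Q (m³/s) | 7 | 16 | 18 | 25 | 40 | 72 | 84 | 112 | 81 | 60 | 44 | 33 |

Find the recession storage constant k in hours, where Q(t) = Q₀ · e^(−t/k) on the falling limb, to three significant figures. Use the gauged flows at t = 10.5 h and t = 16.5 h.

k ≈ 4.91 h

On the falling limb, Q drops from 112 to 33 m³/s between t = 10.5 h and t = 16.5 h (Δt = 6 h).
k = −Δt / ln(Q₂/Q₁) = −6 / ln(33/112) = 4.91 h.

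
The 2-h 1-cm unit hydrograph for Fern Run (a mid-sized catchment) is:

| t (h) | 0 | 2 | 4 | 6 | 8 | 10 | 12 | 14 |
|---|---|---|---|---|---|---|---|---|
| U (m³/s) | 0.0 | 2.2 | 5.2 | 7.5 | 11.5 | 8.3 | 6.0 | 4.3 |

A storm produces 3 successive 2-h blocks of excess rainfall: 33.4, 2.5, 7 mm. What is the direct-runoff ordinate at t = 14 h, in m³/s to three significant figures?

By discrete convolution, Q_j = Σ (P_i / 10 mm) · U_{j−i}.
At t = 14 h (j=7): Q = (33.4/10)·4.3 + (2.5/10)·6.0 + (7/10)·8.3 = 21.7 m³/s.

Q ≈ 21.7 m³/s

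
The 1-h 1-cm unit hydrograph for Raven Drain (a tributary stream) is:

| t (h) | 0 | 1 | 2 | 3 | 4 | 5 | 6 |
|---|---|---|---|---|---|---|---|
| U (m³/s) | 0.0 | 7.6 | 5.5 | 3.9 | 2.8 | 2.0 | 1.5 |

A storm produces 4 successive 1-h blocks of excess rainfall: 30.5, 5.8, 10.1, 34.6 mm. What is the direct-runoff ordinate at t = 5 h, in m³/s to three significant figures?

By discrete convolution, Q_j = Σ (P_i / 10 mm) · U_{j−i}.
At t = 5 h (j=5): Q = (30.5/10)·2.0 + (5.8/10)·2.8 + (10.1/10)·3.9 + (34.6/10)·5.5 = 30.7 m³/s.

Q ≈ 30.7 m³/s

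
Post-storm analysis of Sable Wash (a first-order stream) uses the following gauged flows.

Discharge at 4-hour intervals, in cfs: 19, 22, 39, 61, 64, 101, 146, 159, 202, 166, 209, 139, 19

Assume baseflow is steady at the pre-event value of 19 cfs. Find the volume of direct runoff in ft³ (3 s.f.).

Direct-runoff ordinates (Q − Q_b): 0.0, 3.0, 20.0, 42.0, 45.0, 82.0, 127.0, 140.0, 183.0, 147.0, 190.0, 120.0, 0.0 cfs.
ΣQ_DR = 1099 cfs.
With Δt = 4 h = 14400 s, V = ΣQ_DR · Δt = 1099 × 14400 = 1.58 × 10^7 ft³.

V ≈ 1.58 × 10^7 ft³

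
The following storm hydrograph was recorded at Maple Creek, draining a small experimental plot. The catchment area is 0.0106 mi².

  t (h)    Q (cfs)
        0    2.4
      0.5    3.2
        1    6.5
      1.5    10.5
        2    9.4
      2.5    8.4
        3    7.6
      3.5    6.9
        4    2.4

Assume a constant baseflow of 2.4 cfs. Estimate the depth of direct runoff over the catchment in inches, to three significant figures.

d ≈ 2.61 in

Direct runoff: 0.0, 0.8, 4.1, 8.1, 7.0, 6.0, 5.2, 4.5, 0.0 cfs; ΣQ_DR = 35.70 cfs.
V = ΣQ_DR · Δt = 35.70 × 1800 s = 64260 ft³.
Over A = 0.0106 mi², depth = V / A = 2.61 in.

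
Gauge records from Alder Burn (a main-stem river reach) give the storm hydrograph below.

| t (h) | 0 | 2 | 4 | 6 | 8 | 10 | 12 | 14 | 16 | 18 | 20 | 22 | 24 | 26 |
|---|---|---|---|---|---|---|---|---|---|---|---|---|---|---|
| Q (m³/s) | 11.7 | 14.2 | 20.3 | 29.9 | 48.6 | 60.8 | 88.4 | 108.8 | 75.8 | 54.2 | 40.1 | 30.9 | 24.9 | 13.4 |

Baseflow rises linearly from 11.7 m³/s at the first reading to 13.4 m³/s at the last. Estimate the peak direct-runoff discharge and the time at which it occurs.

Subtracting baseflow gives direct-runoff ordinates: 0.00, 2.37, 8.34, 17.81, 36.38, 48.45, 75.92, 96.18, 63.05, 41.32, 27.09, 17.76, 11.63, 0.00 m³/s.
The maximum is 96.18 m³/s, occurring at the reading for t = 14 h.

Q_p = 96.18 m³/s at t = 14 h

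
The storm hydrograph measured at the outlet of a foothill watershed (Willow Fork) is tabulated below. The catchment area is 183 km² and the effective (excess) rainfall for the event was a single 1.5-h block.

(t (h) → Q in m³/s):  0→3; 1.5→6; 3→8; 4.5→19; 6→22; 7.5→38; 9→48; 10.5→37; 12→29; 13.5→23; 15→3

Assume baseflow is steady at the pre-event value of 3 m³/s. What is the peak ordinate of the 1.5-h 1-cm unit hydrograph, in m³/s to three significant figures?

Direct runoff: 0.0, 3.0, 5.0, 16.0, 19.0, 35.0, 45.0, 34.0, 26.0, 20.0, 0.0 m³/s; ΣQ_DR = 203.0 m³/s, peak = 45.0 m³/s.
Runoff depth d = ΣQ_DR·Δt / A = 203.0 × 5400 / (183 km²) = 5.990 mm.
The 1-cm UH is the DRH scaled by (10 mm)/d, so U_p = 45.0 × 10/5.990 = 75.1 m³/s.

U_p ≈ 75.1 m³/s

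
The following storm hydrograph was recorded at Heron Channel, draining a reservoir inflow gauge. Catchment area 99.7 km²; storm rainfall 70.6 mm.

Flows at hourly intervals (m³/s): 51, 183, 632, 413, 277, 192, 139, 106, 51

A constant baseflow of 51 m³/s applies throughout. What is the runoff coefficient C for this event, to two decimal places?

C ≈ 0.81

ΣQ_DR = 1585 m³/s; V = ΣQ_DR·Δt = 5.706 × 10^6 m³.
Runoff depth d = V / A = 57.23 mm.
C = d / P = 57.23 / 70.6 = 0.81.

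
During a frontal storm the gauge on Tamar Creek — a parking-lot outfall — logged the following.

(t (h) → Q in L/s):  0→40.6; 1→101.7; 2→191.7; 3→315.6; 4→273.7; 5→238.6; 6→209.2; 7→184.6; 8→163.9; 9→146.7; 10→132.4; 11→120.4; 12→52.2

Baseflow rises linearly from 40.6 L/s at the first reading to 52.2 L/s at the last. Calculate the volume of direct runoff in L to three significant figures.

Direct-runoff ordinates (Q − Q_b): 0.00, 60.13, 149.17, 272.10, 229.23, 193.17, 162.80, 137.23, 115.57, 97.40, 82.13, 69.17, 0.00 L/s.
ΣQ_DR = 1568 L/s.
With Δt = 1 h = 3600 s, V = ΣQ_DR · Δt = 1568 × 3600 = 5.65 × 10^6 L.

V ≈ 5.65 × 10^6 L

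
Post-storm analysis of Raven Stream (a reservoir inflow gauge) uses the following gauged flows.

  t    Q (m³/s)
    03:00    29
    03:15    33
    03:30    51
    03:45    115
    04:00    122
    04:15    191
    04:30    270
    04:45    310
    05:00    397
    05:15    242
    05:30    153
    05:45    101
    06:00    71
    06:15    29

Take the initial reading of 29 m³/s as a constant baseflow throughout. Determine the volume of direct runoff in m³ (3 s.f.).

Direct-runoff ordinates (Q − Q_b): 0.0, 4.0, 22.0, 86.0, 93.0, 162.0, 241.0, 281.0, 368.0, 213.0, 124.0, 72.0, 42.0, 0.0 m³/s.
ΣQ_DR = 1708 m³/s.
With Δt = 0.25 h = 900 s, V = ΣQ_DR · Δt = 1708 × 900 = 1.54 × 10^6 m³.

V ≈ 1.54 × 10^6 m³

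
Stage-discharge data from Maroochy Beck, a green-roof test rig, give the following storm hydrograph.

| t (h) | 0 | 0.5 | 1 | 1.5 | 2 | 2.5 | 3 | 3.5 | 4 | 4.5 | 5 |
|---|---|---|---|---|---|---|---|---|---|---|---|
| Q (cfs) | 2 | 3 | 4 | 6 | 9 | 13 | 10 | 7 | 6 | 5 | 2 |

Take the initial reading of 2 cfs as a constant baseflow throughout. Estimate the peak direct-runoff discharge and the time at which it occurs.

Subtracting baseflow gives direct-runoff ordinates: 0.0, 1.0, 2.0, 4.0, 7.0, 11.0, 8.0, 5.0, 4.0, 3.0, 0.0 cfs.
The maximum is 11.0 cfs, occurring at the reading for t = 2.5 h.

Q_p = 11.0 cfs at t = 2.5 h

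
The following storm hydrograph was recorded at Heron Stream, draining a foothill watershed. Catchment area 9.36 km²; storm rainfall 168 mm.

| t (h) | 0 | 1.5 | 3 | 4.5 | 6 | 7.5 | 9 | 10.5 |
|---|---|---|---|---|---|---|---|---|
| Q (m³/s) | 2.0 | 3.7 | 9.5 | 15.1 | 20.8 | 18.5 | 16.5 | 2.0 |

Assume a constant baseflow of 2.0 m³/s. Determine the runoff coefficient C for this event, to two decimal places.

ΣQ_DR = 72.10 m³/s; V = ΣQ_DR·Δt = 3.893 × 10^5 m³.
Runoff depth d = V / A = 41.60 mm.
C = d / P = 41.60 / 168 = 0.25.

C ≈ 0.25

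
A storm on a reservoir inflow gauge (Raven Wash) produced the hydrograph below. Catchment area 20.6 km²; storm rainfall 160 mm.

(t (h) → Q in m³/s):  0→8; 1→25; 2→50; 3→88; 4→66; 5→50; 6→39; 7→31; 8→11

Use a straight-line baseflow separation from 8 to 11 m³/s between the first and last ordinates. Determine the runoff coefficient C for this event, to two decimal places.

ΣQ_DR = 282.5 m³/s; V = ΣQ_DR·Δt = 1.017 × 10^6 m³.
Runoff depth d = V / A = 49.37 mm.
C = d / P = 49.37 / 160 = 0.31.

C ≈ 0.31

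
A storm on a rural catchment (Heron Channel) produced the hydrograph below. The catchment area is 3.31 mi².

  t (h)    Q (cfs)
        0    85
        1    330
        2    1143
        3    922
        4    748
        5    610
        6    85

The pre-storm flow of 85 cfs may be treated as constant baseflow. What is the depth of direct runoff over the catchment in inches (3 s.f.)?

Direct runoff: 0.0, 245.0, 1058.0, 837.0, 663.0, 525.0, 0.0 cfs; ΣQ_DR = 3328 cfs.
V = ΣQ_DR · Δt = 3328 × 3600 s = 1.198 × 10^7 ft³.
Over A = 3.31 mi², depth = V / A = 1.56 in.

d ≈ 1.56 in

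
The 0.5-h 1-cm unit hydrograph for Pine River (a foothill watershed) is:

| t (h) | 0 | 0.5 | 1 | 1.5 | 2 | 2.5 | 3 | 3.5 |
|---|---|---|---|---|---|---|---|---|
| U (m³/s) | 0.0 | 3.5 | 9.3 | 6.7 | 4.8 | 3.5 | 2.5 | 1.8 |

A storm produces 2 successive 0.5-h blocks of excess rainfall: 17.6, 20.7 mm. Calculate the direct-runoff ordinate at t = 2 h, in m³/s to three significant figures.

By discrete convolution, Q_j = Σ (P_i / 10 mm) · U_{j−i}.
At t = 2 h (j=4): Q = (17.6/10)·4.8 + (20.7/10)·6.7 = 22.3 m³/s.

Q ≈ 22.3 m³/s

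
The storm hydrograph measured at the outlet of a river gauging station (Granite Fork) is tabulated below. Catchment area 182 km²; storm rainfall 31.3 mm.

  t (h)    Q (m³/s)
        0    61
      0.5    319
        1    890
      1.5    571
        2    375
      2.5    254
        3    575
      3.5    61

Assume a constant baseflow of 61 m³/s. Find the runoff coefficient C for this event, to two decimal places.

ΣQ_DR = 2618 m³/s; V = ΣQ_DR·Δt = 4.712 × 10^6 m³.
Runoff depth d = V / A = 25.89 mm.
C = d / P = 25.89 / 31.3 = 0.83.

C ≈ 0.83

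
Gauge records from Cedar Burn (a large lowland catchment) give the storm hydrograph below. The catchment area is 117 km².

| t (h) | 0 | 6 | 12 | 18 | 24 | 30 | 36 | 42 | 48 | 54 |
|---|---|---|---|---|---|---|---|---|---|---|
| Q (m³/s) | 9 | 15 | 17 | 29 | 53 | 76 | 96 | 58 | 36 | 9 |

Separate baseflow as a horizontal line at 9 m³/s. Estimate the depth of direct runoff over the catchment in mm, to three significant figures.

Direct runoff: 0.0, 6.0, 8.0, 20.0, 44.0, 67.0, 87.0, 49.0, 27.0, 0.0 m³/s; ΣQ_DR = 308.0 m³/s.
V = ΣQ_DR · Δt = 308.0 × 21600 s = 6.653 × 10^6 m³.
Over A = 117 km², depth = V / A = 56.9 mm.

d ≈ 56.9 mm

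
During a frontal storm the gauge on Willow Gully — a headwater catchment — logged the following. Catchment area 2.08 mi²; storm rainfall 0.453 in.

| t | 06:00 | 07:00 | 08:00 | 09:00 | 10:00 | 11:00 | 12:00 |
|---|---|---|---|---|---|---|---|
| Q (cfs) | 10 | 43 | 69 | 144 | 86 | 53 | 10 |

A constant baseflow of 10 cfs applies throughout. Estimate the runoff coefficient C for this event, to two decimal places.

C ≈ 0.57

ΣQ_DR = 345.0 cfs; V = ΣQ_DR·Δt = 1.242 × 10^6 ft³.
Runoff depth d = V / A = 0.2570 in.
C = d / P = 0.2570 / 0.453 = 0.57.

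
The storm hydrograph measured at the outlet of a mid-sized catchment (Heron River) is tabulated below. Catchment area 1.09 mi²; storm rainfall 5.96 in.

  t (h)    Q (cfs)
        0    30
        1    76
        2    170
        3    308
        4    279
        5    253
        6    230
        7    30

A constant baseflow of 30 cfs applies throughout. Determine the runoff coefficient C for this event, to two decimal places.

C ≈ 0.27

ΣQ_DR = 1136 cfs; V = ΣQ_DR·Δt = 4.090 × 10^6 ft³.
Runoff depth d = V / A = 1.615 in.
C = d / P = 1.615 / 5.96 = 0.27.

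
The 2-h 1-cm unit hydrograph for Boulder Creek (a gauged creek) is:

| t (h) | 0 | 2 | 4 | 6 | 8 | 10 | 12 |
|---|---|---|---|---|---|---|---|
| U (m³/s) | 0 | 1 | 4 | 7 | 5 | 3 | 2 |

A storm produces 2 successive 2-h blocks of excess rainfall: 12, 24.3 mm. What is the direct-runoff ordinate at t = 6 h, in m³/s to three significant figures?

By discrete convolution, Q_j = Σ (P_i / 10 mm) · U_{j−i}.
At t = 6 h (j=3): Q = (12/10)·7 + (24.3/10)·4 = 18.1 m³/s.

Q ≈ 18.1 m³/s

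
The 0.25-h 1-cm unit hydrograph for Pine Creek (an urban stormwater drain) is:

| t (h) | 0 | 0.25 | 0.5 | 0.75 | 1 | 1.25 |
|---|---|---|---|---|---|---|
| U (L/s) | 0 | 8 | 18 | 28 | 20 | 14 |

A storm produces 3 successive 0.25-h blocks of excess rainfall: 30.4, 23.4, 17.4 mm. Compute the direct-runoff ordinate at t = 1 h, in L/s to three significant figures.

Q ≈ 158 L/s

By discrete convolution, Q_j = Σ (P_i / 10 mm) · U_{j−i}.
At t = 1 h (j=4): Q = (30.4/10)·20 + (23.4/10)·28 + (17.4/10)·18 = 158 L/s.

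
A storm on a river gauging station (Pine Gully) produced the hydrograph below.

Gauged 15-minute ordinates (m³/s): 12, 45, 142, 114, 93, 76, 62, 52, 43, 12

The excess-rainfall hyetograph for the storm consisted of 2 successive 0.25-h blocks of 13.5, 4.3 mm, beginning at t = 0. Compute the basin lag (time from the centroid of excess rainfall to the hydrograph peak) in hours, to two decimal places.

t_L ≈ 0.31 h

Centroid of excess rainfall: t_c = Σ P_i·t̄_i / ΣP_i = 0.1854 h (block centres at 0.125, 0.375 h).
Hydrograph peak occurs at t = 0.5 h, so basin lag t_L = 0.5 − 0.1854 = 0.31 h.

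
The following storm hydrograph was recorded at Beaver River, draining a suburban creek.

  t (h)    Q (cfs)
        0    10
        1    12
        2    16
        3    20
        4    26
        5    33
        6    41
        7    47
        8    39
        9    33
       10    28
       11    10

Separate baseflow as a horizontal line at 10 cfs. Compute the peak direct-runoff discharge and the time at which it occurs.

Q_p = 37.0 cfs at t = 7 h

Subtracting baseflow gives direct-runoff ordinates: 0.0, 2.0, 6.0, 10.0, 16.0, 23.0, 31.0, 37.0, 29.0, 23.0, 18.0, 0.0 cfs.
The maximum is 37.0 cfs, occurring at the reading for t = 7 h.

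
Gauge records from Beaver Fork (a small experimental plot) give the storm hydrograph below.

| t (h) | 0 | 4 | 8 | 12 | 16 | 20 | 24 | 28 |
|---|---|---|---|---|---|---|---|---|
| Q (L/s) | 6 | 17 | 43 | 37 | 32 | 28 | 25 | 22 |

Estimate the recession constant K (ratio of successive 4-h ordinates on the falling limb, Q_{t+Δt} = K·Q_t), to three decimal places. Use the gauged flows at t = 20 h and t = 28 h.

K ≈ 0.886

Using the recession-limb readings at t = 20 h and t = 28 h: Q falls from 28 to 22 L/s over 2 intervals.
K = (Q₂/Q₁)^(1/2) = (22/28)^(1/2) = 0.886.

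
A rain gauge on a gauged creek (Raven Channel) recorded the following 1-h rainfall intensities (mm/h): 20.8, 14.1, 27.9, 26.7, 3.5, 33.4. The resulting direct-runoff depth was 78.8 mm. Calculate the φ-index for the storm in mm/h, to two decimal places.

φ ≈ 8.82 mm/h

Only the 5 blocks with intensity above φ contribute runoff: 20.8, 14.1, 27.9, 26.7, 33.4 mm/h.
Σ(I−φ)·Δt = d  ⇒  (20.8+14.1+27.9+26.7+33.4 − 5φ)·1 = 78.8
φ = (122.9 − 78.8/1) / 5 = 8.82 mm/h.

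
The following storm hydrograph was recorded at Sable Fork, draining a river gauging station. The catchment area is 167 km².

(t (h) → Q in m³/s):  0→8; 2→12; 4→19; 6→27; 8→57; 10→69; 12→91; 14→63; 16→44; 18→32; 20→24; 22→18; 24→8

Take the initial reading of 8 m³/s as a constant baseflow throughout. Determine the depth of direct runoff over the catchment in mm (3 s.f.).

Direct runoff: 0.0, 4.0, 11.0, 19.0, 49.0, 61.0, 83.0, 55.0, 36.0, 24.0, 16.0, 10.0, 0.0 m³/s; ΣQ_DR = 368.0 m³/s.
V = ΣQ_DR · Δt = 368.0 × 7200 s = 2.650 × 10^6 m³.
Over A = 167 km², depth = V / A = 15.9 mm.

d ≈ 15.9 mm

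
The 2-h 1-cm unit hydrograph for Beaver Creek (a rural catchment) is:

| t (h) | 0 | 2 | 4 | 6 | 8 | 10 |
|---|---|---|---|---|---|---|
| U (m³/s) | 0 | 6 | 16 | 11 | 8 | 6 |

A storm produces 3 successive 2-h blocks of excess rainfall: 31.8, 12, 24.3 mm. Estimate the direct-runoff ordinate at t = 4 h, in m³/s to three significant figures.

By discrete convolution, Q_j = Σ (P_i / 10 mm) · U_{j−i}.
At t = 4 h (j=2): Q = (31.8/10)·16 + (12/10)·6 + (24.3/10)·0 = 58.1 m³/s.

Q ≈ 58.1 m³/s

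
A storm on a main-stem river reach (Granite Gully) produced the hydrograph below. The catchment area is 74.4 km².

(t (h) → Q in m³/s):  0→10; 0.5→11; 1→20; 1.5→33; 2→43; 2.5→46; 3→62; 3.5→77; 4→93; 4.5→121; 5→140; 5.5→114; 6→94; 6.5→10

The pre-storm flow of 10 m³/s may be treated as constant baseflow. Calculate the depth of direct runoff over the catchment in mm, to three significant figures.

d ≈ 17.8 mm

Direct runoff: 0.0, 1.0, 10.0, 23.0, 33.0, 36.0, 52.0, 67.0, 83.0, 111.0, 130.0, 104.0, 84.0, 0.0 m³/s; ΣQ_DR = 734.0 m³/s.
V = ΣQ_DR · Δt = 734.0 × 1800 s = 1.321 × 10^6 m³.
Over A = 74.4 km², depth = V / A = 17.8 mm.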